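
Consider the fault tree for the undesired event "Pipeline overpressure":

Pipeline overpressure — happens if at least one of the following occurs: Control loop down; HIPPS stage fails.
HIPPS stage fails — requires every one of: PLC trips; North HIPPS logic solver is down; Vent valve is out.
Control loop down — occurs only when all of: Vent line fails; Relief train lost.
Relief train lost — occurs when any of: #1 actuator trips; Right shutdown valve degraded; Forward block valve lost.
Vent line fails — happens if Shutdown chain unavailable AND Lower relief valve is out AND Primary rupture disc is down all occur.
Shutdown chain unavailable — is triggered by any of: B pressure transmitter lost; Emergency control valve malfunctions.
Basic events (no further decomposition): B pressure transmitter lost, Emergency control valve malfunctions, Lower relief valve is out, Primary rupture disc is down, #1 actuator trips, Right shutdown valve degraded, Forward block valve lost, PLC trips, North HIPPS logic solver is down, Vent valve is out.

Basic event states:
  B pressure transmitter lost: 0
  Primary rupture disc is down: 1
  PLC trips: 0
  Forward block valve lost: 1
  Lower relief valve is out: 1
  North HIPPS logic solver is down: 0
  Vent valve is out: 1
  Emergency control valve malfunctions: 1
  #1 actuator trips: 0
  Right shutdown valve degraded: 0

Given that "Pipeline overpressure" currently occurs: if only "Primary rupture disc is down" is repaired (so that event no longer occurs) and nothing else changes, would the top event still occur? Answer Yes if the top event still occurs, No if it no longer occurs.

No

Counterfactual: set "Primary rupture disc is down" to not occurred.
Shutdown chain unavailable [OR]: B pressure transmitter lost=not, Emergency control valve malfunctions=occurs → at least one input occurs → occurs.
Vent line fails [AND]: Shutdown chain unavailable=occurs, Lower relief valve is out=occurs, Primary rupture disc is down=not → not all inputs occur → does not occur.
Relief train lost [OR]: #1 actuator trips=not, Right shutdown valve degraded=not, Forward block valve lost=occurs → at least one input occurs → occurs.
Control loop down [AND]: Vent line fails=not, Relief train lost=occurs → not all inputs occur → does not occur.
HIPPS stage fails [AND]: PLC trips=not, North HIPPS logic solver is down=not, Vent valve is out=occurs → not all inputs occur → does not occur.
Pipeline overpressure [OR]: Control loop down=not, HIPPS stage fails=not → no input occurs → does not occur.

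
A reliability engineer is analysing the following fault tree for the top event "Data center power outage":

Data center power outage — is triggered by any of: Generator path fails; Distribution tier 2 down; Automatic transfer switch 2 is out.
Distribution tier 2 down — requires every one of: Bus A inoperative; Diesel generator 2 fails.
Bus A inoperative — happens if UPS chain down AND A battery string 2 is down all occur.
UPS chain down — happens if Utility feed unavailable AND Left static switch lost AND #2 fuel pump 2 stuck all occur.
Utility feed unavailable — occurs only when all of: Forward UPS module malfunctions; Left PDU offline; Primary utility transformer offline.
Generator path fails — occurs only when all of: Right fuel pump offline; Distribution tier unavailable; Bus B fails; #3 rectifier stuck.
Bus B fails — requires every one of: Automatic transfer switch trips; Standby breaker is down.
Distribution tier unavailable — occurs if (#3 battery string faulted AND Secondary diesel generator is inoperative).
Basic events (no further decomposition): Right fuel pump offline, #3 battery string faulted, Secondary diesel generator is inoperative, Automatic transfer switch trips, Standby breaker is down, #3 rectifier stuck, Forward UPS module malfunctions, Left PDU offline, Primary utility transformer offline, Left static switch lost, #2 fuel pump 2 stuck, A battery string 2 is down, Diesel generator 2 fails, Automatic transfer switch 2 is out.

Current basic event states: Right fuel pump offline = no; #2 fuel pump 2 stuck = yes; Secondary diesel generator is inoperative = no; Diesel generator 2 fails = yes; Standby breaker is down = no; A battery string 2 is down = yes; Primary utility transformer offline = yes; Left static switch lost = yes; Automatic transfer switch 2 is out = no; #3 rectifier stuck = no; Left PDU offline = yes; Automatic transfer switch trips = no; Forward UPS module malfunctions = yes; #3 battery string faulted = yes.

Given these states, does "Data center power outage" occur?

Distribution tier unavailable [AND]: #3 battery string faulted=occurs, Secondary diesel generator is inoperative=not → not all inputs occur → does not occur.
Bus B fails [AND]: Automatic transfer switch trips=not, Standby breaker is down=not → not all inputs occur → does not occur.
Generator path fails [AND]: Right fuel pump offline=not, Distribution tier unavailable=not, Bus B fails=not, #3 rectifier stuck=not → not all inputs occur → does not occur.
Utility feed unavailable [AND]: Forward UPS module malfunctions=occurs, Left PDU offline=occurs, Primary utility transformer offline=occurs → all inputs occur → occurs.
UPS chain down [AND]: Utility feed unavailable=occurs, Left static switch lost=occurs, #2 fuel pump 2 stuck=occurs → all inputs occur → occurs.
Bus A inoperative [AND]: UPS chain down=occurs, A battery string 2 is down=occurs → all inputs occur → occurs.
Distribution tier 2 down [AND]: Bus A inoperative=occurs, Diesel generator 2 fails=occurs → all inputs occur → occurs.
Data center power outage [OR]: Generator path fails=not, Distribution tier 2 down=occurs, Automatic transfer switch 2 is out=not → at least one input occurs → occurs.

Yes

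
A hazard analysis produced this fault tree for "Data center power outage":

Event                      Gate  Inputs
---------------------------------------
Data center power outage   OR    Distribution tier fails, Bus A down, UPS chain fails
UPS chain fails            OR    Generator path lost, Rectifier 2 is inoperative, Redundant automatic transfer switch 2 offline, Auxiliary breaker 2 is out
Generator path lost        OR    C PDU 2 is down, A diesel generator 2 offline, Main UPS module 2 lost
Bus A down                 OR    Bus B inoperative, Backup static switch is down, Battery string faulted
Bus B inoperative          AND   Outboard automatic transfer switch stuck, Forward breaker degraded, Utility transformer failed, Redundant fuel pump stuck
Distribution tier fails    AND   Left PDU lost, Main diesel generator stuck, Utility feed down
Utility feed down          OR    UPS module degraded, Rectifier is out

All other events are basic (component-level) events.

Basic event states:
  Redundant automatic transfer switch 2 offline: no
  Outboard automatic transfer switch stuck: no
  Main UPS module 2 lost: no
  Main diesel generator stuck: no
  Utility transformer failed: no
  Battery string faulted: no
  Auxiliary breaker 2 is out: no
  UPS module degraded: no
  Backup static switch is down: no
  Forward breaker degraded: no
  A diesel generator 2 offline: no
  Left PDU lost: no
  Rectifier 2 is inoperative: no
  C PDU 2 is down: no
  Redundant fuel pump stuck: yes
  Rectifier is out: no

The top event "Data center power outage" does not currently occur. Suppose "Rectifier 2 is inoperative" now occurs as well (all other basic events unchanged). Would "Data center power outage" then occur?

Counterfactual: set "Rectifier 2 is inoperative" to occurred.
Utility feed down [OR]: UPS module degraded=not, Rectifier is out=not → no input occurs → does not occur.
Distribution tier fails [AND]: Left PDU lost=not, Main diesel generator stuck=not, Utility feed down=not → not all inputs occur → does not occur.
Bus B inoperative [AND]: Outboard automatic transfer switch stuck=not, Forward breaker degraded=not, Utility transformer failed=not, Redundant fuel pump stuck=occurs → not all inputs occur → does not occur.
Bus A down [OR]: Bus B inoperative=not, Backup static switch is down=not, Battery string faulted=not → no input occurs → does not occur.
Generator path lost [OR]: C PDU 2 is down=not, A diesel generator 2 offline=not, Main UPS module 2 lost=not → no input occurs → does not occur.
UPS chain fails [OR]: Generator path lost=not, Rectifier 2 is inoperative=occurs, Redundant automatic transfer switch 2 offline=not, Auxiliary breaker 2 is out=not → at least one input occurs → occurs.
Data center power outage [OR]: Distribution tier fails=not, Bus A down=not, UPS chain fails=occurs → at least one input occurs → occurs.

Yes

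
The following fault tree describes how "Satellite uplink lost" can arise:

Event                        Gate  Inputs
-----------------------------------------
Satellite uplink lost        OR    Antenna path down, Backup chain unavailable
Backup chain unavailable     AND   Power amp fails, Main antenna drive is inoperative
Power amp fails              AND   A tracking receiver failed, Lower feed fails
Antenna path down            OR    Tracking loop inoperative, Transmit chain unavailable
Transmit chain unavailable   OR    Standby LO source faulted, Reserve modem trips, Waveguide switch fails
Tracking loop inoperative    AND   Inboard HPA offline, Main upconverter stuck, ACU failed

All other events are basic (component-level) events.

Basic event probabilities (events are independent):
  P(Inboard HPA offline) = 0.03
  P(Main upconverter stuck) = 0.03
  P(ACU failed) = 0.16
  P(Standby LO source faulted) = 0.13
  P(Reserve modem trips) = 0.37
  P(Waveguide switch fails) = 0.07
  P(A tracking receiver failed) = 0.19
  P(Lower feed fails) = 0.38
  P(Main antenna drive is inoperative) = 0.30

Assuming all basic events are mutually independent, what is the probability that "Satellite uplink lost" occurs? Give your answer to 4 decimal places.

P(Tracking loop inoperative) [AND] = 0.03 × 0.03 × 0.16 = 0.000144
P(Transmit chain unavailable) [OR] = 1 − (1−0.13) × (1−0.37) × (1−0.07) = 0.490267
P(Antenna path down) [OR] = 1 − (1−0.000144) × (1−0.490267) = 0.490340
P(Power amp fails) [AND] = 0.19 × 0.38 = 0.072200
P(Backup chain unavailable) [AND] = 0.072200 × 0.30 = 0.021660
P(Satellite uplink lost) [OR] = 1 − (1−0.490340) × (1−0.021660) = 0.501379
Rounded to 4 decimal places: P(Satellite uplink lost) ≈ 0.5014.

0.5014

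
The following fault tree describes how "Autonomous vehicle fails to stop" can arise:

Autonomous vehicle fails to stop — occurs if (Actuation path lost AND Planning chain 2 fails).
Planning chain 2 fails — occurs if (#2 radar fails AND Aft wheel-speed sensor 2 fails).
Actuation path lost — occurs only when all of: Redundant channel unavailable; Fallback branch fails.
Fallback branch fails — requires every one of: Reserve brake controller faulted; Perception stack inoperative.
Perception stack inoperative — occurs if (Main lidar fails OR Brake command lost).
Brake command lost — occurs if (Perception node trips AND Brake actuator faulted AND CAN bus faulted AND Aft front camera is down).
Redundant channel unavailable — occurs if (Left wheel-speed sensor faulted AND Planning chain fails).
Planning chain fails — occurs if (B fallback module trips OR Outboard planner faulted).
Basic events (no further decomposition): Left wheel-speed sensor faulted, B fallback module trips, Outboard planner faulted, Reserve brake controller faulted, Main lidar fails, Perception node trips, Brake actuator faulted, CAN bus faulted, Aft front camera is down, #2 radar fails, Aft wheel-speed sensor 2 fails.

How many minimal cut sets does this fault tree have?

4

Planning chain fails [OR]: union of children's cut sets → 2 cut set(s).
Redundant channel unavailable [AND]: one cut set from each child combined → 1 × 2 = 2 cut set(s).
Brake command lost [AND]: one cut set from each child combined → 1 × 1 × 1 × 1 = 1 cut set(s).
Perception stack inoperative [OR]: union of children's cut sets → 2 cut set(s).
Fallback branch fails [AND]: one cut set from each child combined → 1 × 2 = 2 cut set(s).
Actuation path lost [AND]: one cut set from each child combined → 2 × 2 = 4 cut set(s).
Planning chain 2 fails [AND]: one cut set from each child combined → 1 × 1 = 1 cut set(s).
Autonomous vehicle fails to stop [AND]: one cut set from each child combined → 4 × 1 = 4 cut set(s).
Minimal cut sets: {#2 radar fails, Aft wheel-speed sensor 2 fails, B fallback module trips, Left wheel-speed sensor faulted, Main lidar fails, Reserve brake controller faulted}; {#2 radar fails, Aft front camera is down, Aft wheel-speed sensor 2 fails, B fallback module trips, Brake actuator faulted, CAN bus faulted, Left wheel-speed sensor faulted, Perception node trips, Reserve brake controller faulted}; {#2 radar fails, Aft wheel-speed sensor 2 fails, Left wheel-speed sensor faulted, Main lidar fails, Outboard planner faulted, Reserve brake controller faulted}; {#2 radar fails, Aft front camera is down, Aft wheel-speed sensor 2 fails, Brake actuator faulted, CAN bus faulted, Left wheel-speed sensor faulted, Outboard planner faulted, Perception node trips, Reserve brake controller faulted}.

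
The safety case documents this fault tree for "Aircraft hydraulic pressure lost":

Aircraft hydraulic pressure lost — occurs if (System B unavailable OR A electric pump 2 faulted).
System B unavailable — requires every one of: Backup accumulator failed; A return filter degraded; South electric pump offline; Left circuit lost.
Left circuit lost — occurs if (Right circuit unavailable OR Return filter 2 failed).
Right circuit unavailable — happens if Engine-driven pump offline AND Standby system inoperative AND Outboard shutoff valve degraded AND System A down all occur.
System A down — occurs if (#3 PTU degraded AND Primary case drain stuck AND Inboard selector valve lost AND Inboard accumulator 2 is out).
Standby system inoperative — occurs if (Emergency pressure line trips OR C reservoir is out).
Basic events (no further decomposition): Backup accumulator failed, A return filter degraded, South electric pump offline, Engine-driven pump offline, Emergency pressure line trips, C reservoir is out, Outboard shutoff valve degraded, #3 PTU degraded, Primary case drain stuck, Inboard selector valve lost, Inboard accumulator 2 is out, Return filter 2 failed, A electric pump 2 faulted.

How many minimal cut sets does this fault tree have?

4

Standby system inoperative [OR]: union of children's cut sets → 2 cut set(s).
System A down [AND]: one cut set from each child combined → 1 × 1 × 1 × 1 = 1 cut set(s).
Right circuit unavailable [AND]: one cut set from each child combined → 1 × 2 × 1 × 1 = 2 cut set(s).
Left circuit lost [OR]: union of children's cut sets → 3 cut set(s).
System B unavailable [AND]: one cut set from each child combined → 1 × 1 × 1 × 3 = 3 cut set(s).
Aircraft hydraulic pressure lost [OR]: union of children's cut sets → 4 cut set(s).
Minimal cut sets: {#3 PTU degraded, A return filter degraded, Backup accumulator failed, Emergency pressure line trips, Engine-driven pump offline, Inboard accumulator 2 is out, Inboard selector valve lost, Outboard shutoff valve degraded, Primary case drain stuck, South electric pump offline}; {#3 PTU degraded, A return filter degraded, Backup accumulator failed, C reservoir is out, Engine-driven pump offline, Inboard accumulator 2 is out, Inboard selector valve lost, Outboard shutoff valve degraded, Primary case drain stuck, South electric pump offline}; {A return filter degraded, Backup accumulator failed, Return filter 2 failed, South electric pump offline}; {A electric pump 2 faulted}.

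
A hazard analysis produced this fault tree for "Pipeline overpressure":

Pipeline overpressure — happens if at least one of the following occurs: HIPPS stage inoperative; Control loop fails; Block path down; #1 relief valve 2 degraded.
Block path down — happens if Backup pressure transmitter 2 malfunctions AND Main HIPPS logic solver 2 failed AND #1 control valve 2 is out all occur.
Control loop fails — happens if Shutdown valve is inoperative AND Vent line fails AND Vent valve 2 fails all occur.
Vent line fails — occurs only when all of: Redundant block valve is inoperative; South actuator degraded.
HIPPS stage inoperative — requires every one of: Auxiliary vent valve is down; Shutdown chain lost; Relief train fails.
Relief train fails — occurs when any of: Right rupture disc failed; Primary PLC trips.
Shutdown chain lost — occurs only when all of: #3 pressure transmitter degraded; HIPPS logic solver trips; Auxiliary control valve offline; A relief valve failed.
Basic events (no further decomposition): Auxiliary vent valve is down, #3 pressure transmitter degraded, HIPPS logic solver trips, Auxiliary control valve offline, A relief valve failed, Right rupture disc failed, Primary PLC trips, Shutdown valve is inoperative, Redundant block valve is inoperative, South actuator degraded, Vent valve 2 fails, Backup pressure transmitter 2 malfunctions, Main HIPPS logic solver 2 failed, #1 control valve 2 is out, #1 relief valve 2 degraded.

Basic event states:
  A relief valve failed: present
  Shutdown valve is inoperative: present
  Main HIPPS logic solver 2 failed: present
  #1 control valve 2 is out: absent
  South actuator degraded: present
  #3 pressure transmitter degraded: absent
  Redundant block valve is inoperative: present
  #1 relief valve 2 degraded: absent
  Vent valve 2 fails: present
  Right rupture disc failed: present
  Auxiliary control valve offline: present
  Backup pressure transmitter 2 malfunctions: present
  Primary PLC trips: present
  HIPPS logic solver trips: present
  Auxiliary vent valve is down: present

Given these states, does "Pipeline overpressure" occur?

Shutdown chain lost [AND]: #3 pressure transmitter degraded=not, HIPPS logic solver trips=occurs, Auxiliary control valve offline=occurs, A relief valve failed=occurs → not all inputs occur → does not occur.
Relief train fails [OR]: Right rupture disc failed=occurs, Primary PLC trips=occurs → at least one input occurs → occurs.
HIPPS stage inoperative [AND]: Auxiliary vent valve is down=occurs, Shutdown chain lost=not, Relief train fails=occurs → not all inputs occur → does not occur.
Vent line fails [AND]: Redundant block valve is inoperative=occurs, South actuator degraded=occurs → all inputs occur → occurs.
Control loop fails [AND]: Shutdown valve is inoperative=occurs, Vent line fails=occurs, Vent valve 2 fails=occurs → all inputs occur → occurs.
Block path down [AND]: Backup pressure transmitter 2 malfunctions=occurs, Main HIPPS logic solver 2 failed=occurs, #1 control valve 2 is out=not → not all inputs occur → does not occur.
Pipeline overpressure [OR]: HIPPS stage inoperative=not, Control loop fails=occurs, Block path down=not, #1 relief valve 2 degraded=not → at least one input occurs → occurs.

Yes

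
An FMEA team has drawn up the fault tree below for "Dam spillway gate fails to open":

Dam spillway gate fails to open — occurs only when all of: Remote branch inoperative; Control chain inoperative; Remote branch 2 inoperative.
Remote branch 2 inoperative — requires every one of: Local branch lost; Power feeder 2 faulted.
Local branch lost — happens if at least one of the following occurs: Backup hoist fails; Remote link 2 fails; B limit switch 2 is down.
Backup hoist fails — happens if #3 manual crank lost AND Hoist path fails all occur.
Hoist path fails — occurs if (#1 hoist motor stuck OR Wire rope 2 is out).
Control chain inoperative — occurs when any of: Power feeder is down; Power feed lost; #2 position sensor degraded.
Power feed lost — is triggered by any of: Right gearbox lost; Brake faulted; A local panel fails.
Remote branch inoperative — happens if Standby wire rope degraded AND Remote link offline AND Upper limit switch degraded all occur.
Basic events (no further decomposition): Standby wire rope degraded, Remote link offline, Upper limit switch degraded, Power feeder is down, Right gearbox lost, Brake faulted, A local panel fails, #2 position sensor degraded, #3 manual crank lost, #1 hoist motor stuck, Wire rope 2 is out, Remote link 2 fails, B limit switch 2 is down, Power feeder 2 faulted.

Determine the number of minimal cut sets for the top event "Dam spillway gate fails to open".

20

Remote branch inoperative [AND]: one cut set from each child combined → 1 × 1 × 1 = 1 cut set(s).
Power feed lost [OR]: union of children's cut sets → 3 cut set(s).
Control chain inoperative [OR]: union of children's cut sets → 5 cut set(s).
Hoist path fails [OR]: union of children's cut sets → 2 cut set(s).
Backup hoist fails [AND]: one cut set from each child combined → 1 × 2 = 2 cut set(s).
Local branch lost [OR]: union of children's cut sets → 4 cut set(s).
Remote branch 2 inoperative [AND]: one cut set from each child combined → 4 × 1 = 4 cut set(s).
Dam spillway gate fails to open [AND]: one cut set from each child combined → 1 × 5 × 4 = 20 cut set(s).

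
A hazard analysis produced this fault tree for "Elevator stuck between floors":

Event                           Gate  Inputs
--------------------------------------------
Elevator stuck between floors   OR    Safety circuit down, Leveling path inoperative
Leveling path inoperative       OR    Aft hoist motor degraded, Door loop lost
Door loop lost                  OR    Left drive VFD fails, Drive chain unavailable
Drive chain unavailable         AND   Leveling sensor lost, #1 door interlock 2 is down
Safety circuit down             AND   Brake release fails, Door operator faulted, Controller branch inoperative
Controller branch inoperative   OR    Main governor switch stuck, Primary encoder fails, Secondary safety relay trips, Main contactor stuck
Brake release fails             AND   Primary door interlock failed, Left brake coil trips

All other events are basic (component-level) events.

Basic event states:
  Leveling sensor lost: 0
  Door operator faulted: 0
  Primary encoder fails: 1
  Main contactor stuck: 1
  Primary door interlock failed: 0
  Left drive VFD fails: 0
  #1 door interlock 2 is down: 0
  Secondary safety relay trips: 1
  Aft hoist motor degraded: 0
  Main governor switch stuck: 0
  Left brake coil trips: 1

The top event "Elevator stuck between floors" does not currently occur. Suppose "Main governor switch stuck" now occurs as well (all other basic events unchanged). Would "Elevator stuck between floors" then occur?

Counterfactual: set "Main governor switch stuck" to occurred.
Brake release fails [AND]: Primary door interlock failed=not, Left brake coil trips=occurs → not all inputs occur → does not occur.
Controller branch inoperative [OR]: Main governor switch stuck=occurs, Primary encoder fails=occurs, Secondary safety relay trips=occurs, Main contactor stuck=occurs → at least one input occurs → occurs.
Safety circuit down [AND]: Brake release fails=not, Door operator faulted=not, Controller branch inoperative=occurs → not all inputs occur → does not occur.
Drive chain unavailable [AND]: Leveling sensor lost=not, #1 door interlock 2 is down=not → not all inputs occur → does not occur.
Door loop lost [OR]: Left drive VFD fails=not, Drive chain unavailable=not → no input occurs → does not occur.
Leveling path inoperative [OR]: Aft hoist motor degraded=not, Door loop lost=not → no input occurs → does not occur.
Elevator stuck between floors [OR]: Safety circuit down=not, Leveling path inoperative=not → no input occurs → does not occur.

No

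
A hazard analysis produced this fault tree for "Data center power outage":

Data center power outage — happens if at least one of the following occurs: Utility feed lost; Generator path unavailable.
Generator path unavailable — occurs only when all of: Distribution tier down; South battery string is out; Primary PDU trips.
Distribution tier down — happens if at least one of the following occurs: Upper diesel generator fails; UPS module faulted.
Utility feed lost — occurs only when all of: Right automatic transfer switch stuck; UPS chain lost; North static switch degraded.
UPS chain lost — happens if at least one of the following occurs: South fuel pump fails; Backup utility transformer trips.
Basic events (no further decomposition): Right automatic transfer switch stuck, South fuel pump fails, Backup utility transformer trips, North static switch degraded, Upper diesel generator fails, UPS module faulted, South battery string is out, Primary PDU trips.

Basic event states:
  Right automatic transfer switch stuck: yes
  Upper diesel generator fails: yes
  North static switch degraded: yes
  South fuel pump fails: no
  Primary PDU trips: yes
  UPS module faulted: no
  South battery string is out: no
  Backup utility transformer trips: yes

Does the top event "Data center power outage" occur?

UPS chain lost [OR]: South fuel pump fails=not, Backup utility transformer trips=occurs → at least one input occurs → occurs.
Utility feed lost [AND]: Right automatic transfer switch stuck=occurs, UPS chain lost=occurs, North static switch degraded=occurs → all inputs occur → occurs.
Distribution tier down [OR]: Upper diesel generator fails=occurs, UPS module faulted=not → at least one input occurs → occurs.
Generator path unavailable [AND]: Distribution tier down=occurs, South battery string is out=not, Primary PDU trips=occurs → not all inputs occur → does not occur.
Data center power outage [OR]: Utility feed lost=occurs, Generator path unavailable=not → at least one input occurs → occurs.

Yes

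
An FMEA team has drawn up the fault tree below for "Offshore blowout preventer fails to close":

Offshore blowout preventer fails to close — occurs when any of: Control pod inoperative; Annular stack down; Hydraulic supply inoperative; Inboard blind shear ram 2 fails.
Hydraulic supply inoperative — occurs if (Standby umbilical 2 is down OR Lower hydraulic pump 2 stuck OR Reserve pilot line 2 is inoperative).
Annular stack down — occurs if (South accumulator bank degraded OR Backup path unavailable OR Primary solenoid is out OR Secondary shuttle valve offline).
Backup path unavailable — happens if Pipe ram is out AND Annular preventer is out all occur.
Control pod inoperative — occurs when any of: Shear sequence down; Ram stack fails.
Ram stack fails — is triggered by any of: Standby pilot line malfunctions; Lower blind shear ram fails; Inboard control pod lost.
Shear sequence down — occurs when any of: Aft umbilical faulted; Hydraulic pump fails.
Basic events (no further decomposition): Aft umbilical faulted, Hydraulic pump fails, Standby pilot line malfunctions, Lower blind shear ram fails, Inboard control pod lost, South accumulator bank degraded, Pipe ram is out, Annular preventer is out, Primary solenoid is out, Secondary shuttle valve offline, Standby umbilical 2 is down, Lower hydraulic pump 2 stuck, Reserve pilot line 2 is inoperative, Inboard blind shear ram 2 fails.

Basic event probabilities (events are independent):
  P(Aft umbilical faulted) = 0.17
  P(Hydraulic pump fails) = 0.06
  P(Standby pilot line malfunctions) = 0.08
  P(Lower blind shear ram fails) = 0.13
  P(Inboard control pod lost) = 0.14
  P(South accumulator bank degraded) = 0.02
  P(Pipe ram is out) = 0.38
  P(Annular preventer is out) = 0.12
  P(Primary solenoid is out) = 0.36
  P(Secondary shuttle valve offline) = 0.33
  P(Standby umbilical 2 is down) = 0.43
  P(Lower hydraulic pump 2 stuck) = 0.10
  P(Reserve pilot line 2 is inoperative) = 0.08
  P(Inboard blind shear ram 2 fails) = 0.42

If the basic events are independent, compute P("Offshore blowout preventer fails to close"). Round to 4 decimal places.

0.9410

P(Shear sequence down) [OR] = 1 − (1−0.17) × (1−0.06) = 0.219800
P(Ram stack fails) [OR] = 1 − (1−0.08) × (1−0.13) × (1−0.14) = 0.311656
P(Control pod inoperative) [OR] = 1 − (1−0.219800) × (1−0.311656) = 0.462954
P(Backup path unavailable) [AND] = 0.38 × 0.12 = 0.045600
P(Annular stack down) [OR] = 1 − (1−0.02) × (1−0.045600) × (1−0.36) × (1−0.33) = 0.598938
P(Hydraulic supply inoperative) [OR] = 1 − (1−0.43) × (1−0.10) × (1−0.08) = 0.528040
P(Offshore blowout preventer fails to close) [OR] = 1 − (1−0.462954) × (1−0.598938) × (1−0.528040) × (1−0.42) = 0.941040
Rounded to 4 decimal places: P(Offshore blowout preventer fails to close) ≈ 0.9410.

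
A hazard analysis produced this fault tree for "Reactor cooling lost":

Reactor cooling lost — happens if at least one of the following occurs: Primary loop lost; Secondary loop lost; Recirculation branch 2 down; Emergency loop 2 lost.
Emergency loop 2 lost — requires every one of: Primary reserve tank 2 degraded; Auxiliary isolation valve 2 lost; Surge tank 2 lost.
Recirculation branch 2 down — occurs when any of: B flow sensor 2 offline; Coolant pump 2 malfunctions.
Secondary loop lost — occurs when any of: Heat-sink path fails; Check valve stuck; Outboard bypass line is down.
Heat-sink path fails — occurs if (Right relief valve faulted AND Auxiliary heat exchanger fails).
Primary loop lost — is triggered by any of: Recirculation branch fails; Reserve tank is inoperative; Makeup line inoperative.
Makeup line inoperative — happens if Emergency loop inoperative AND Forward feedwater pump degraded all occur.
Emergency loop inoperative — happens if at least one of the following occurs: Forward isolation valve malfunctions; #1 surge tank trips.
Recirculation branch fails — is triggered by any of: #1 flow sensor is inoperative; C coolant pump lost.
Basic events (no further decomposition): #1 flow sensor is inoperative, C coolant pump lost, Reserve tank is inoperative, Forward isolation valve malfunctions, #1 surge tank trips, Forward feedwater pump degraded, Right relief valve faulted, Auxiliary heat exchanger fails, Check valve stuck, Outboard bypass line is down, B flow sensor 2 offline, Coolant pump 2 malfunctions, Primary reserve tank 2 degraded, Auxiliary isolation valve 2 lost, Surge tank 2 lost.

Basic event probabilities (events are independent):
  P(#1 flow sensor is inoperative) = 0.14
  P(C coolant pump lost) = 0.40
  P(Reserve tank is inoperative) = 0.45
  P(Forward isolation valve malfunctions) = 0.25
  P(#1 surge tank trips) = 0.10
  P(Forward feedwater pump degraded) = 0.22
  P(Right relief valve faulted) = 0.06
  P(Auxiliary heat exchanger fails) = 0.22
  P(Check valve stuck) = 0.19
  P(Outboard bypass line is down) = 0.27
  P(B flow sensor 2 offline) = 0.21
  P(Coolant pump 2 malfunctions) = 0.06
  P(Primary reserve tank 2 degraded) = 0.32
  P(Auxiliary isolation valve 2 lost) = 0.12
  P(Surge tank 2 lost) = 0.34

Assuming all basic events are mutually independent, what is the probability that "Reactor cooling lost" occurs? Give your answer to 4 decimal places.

P(Recirculation branch fails) [OR] = 1 − (1−0.14) × (1−0.40) = 0.484000
P(Emergency loop inoperative) [OR] = 1 − (1−0.25) × (1−0.10) = 0.325000
P(Makeup line inoperative) [AND] = 0.325000 × 0.22 = 0.071500
P(Primary loop lost) [OR] = 1 − (1−0.484000) × (1−0.45) × (1−0.071500) = 0.736492
P(Heat-sink path fails) [AND] = 0.06 × 0.22 = 0.013200
P(Secondary loop lost) [OR] = 1 − (1−0.013200) × (1−0.19) × (1−0.27) = 0.416505
P(Recirculation branch 2 down) [OR] = 1 − (1−0.21) × (1−0.06) = 0.257400
P(Emergency loop 2 lost) [AND] = 0.32 × 0.12 × 0.34 = 0.013056
P(Reactor cooling lost) [OR] = 1 − (1−0.736492) × (1−0.416505) × (1−0.257400) × (1−0.013056) = 0.887312
Rounded to 4 decimal places: P(Reactor cooling lost) ≈ 0.8873.

0.8873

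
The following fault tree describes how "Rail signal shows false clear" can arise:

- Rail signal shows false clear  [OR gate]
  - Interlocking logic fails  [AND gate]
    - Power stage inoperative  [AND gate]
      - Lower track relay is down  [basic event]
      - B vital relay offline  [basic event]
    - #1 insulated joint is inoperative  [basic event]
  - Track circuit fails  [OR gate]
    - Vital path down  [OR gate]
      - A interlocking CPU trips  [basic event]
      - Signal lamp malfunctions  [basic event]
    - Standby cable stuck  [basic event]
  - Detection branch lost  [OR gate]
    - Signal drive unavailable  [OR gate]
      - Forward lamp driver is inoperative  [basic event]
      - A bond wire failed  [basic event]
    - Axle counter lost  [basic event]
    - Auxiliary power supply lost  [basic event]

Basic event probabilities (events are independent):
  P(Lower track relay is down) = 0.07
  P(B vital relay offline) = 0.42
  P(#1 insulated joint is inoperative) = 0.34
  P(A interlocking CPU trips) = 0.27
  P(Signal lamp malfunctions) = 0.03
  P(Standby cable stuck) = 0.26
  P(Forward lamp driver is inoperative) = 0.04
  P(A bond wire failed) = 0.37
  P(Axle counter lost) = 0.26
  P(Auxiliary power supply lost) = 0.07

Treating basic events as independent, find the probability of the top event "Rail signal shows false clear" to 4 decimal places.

0.7841

P(Power stage inoperative) [AND] = 0.07 × 0.42 = 0.029400
P(Interlocking logic fails) [AND] = 0.029400 × 0.34 = 0.009996
P(Vital path down) [OR] = 1 − (1−0.27) × (1−0.03) = 0.291900
P(Track circuit fails) [OR] = 1 − (1−0.291900) × (1−0.26) = 0.476006
P(Signal drive unavailable) [OR] = 1 − (1−0.04) × (1−0.37) = 0.395200
P(Detection branch lost) [OR] = 1 − (1−0.395200) × (1−0.26) × (1−0.07) = 0.583777
P(Rail signal shows false clear) [OR] = 1 − (1−0.009996) × (1−0.476006) × (1−0.583777) = 0.784082
Rounded to 4 decimal places: P(Rail signal shows false clear) ≈ 0.7841.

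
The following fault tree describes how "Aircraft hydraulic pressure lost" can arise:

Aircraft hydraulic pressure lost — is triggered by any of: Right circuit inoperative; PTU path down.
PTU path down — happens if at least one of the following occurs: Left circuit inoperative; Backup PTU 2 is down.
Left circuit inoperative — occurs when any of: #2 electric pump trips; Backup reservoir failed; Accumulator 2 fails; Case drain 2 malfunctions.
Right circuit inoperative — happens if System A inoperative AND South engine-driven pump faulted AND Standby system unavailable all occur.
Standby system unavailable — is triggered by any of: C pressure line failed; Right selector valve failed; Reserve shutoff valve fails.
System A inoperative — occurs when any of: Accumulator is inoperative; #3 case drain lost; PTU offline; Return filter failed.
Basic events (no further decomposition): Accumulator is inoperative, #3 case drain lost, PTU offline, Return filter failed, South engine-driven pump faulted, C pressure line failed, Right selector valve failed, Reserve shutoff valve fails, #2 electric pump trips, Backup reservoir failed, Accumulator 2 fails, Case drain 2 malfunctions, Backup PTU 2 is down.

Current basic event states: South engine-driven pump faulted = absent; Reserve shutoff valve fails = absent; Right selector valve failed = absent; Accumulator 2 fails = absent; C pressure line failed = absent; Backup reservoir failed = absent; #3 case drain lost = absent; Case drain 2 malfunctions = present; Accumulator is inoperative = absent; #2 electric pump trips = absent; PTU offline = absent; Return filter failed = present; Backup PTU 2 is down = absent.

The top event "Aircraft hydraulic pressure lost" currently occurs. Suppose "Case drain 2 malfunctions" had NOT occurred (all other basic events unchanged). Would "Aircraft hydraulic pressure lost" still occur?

No

Counterfactual: set "Case drain 2 malfunctions" to not occurred.
System A inoperative [OR]: Accumulator is inoperative=not, #3 case drain lost=not, PTU offline=not, Return filter failed=occurs → at least one input occurs → occurs.
Standby system unavailable [OR]: C pressure line failed=not, Right selector valve failed=not, Reserve shutoff valve fails=not → no input occurs → does not occur.
Right circuit inoperative [AND]: System A inoperative=occurs, South engine-driven pump faulted=not, Standby system unavailable=not → not all inputs occur → does not occur.
Left circuit inoperative [OR]: #2 electric pump trips=not, Backup reservoir failed=not, Accumulator 2 fails=not, Case drain 2 malfunctions=not → no input occurs → does not occur.
PTU path down [OR]: Left circuit inoperative=not, Backup PTU 2 is down=not → no input occurs → does not occur.
Aircraft hydraulic pressure lost [OR]: Right circuit inoperative=not, PTU path down=not → no input occurs → does not occur.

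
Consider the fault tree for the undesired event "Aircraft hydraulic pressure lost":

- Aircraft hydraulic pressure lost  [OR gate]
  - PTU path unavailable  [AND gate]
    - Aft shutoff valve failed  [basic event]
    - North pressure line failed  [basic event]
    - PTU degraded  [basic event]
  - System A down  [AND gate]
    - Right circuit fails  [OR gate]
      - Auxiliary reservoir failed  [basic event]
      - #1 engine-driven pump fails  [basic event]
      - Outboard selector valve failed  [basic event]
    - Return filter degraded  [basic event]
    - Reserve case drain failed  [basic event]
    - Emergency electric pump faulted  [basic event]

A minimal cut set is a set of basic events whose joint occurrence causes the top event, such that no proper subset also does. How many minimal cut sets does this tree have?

PTU path unavailable [AND]: one cut set from each child combined → 1 × 1 × 1 = 1 cut set(s).
Right circuit fails [OR]: union of children's cut sets → 3 cut set(s).
System A down [AND]: one cut set from each child combined → 3 × 1 × 1 × 1 = 3 cut set(s).
Aircraft hydraulic pressure lost [OR]: union of children's cut sets → 4 cut set(s).
Minimal cut sets: {Aft shutoff valve failed, North pressure line failed, PTU degraded}; {Auxiliary reservoir failed, Emergency electric pump faulted, Reserve case drain failed, Return filter degraded}; {#1 engine-driven pump fails, Emergency electric pump faulted, Reserve case drain failed, Return filter degraded}; {Emergency electric pump faulted, Outboard selector valve failed, Reserve case drain failed, Return filter degraded}.

4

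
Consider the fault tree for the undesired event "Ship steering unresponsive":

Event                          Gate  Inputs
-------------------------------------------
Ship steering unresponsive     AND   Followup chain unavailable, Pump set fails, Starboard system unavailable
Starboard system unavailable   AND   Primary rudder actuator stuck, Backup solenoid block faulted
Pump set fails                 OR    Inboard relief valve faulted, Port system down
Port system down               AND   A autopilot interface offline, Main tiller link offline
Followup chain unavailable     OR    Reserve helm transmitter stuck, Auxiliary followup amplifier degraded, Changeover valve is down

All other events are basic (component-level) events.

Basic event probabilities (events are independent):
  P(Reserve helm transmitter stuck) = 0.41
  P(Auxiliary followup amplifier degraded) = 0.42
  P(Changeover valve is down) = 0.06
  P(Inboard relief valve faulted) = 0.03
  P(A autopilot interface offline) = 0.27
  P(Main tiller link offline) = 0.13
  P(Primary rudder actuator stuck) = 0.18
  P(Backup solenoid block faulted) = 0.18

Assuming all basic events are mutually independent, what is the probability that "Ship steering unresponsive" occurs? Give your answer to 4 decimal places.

0.0014

P(Followup chain unavailable) [OR] = 1 − (1−0.41) × (1−0.42) × (1−0.06) = 0.678332
P(Port system down) [AND] = 0.27 × 0.13 = 0.035100
P(Pump set fails) [OR] = 1 − (1−0.03) × (1−0.035100) = 0.064047
P(Starboard system unavailable) [AND] = 0.18 × 0.18 = 0.032400
P(Ship steering unresponsive) [AND] = 0.678332 × 0.064047 × 0.032400 = 0.001408
Rounded to 4 decimal places: P(Ship steering unresponsive) ≈ 0.0014.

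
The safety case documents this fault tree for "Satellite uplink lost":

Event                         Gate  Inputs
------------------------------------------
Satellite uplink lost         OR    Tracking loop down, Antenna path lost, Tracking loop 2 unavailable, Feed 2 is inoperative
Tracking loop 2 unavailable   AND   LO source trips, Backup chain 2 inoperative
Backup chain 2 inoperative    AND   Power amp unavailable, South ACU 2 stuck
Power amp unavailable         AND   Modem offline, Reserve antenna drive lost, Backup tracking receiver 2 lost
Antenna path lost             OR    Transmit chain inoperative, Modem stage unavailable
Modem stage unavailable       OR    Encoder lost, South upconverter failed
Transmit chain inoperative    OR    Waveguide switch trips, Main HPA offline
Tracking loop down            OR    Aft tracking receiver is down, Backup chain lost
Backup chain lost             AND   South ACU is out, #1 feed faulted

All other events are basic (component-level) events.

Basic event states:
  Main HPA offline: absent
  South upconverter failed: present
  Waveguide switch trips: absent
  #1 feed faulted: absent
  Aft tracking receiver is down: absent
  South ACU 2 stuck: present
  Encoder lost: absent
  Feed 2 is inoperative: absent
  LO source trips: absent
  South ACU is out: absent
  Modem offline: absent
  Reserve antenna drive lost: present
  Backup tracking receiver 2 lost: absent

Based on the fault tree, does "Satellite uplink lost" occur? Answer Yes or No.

Yes

Backup chain lost [AND]: South ACU is out=not, #1 feed faulted=not → not all inputs occur → does not occur.
Tracking loop down [OR]: Aft tracking receiver is down=not, Backup chain lost=not → no input occurs → does not occur.
Transmit chain inoperative [OR]: Waveguide switch trips=not, Main HPA offline=not → no input occurs → does not occur.
Modem stage unavailable [OR]: Encoder lost=not, South upconverter failed=occurs → at least one input occurs → occurs.
Antenna path lost [OR]: Transmit chain inoperative=not, Modem stage unavailable=occurs → at least one input occurs → occurs.
Power amp unavailable [AND]: Modem offline=not, Reserve antenna drive lost=occurs, Backup tracking receiver 2 lost=not → not all inputs occur → does not occur.
Backup chain 2 inoperative [AND]: Power amp unavailable=not, South ACU 2 stuck=occurs → not all inputs occur → does not occur.
Tracking loop 2 unavailable [AND]: LO source trips=not, Backup chain 2 inoperative=not → not all inputs occur → does not occur.
Satellite uplink lost [OR]: Tracking loop down=not, Antenna path lost=occurs, Tracking loop 2 unavailable=not, Feed 2 is inoperative=not → at least one input occurs → occurs.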